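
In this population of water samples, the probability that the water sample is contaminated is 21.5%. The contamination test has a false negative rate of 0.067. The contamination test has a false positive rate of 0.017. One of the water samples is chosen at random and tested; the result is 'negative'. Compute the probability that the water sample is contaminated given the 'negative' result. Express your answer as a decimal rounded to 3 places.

P(H | E) ≈ 0.018

Write H for 'the water sample is contaminated'. Prior odds H:¬H = 0.215/0.785 = 0.27389. For the 'negative' outcome, the likelihood ratio is 0.067/0.983 = 0.068159.
Posterior odds = 0.27389 × 0.068159 = 0.018668, so P(H|E) = 0.018668/(1+0.018668) = 0.018.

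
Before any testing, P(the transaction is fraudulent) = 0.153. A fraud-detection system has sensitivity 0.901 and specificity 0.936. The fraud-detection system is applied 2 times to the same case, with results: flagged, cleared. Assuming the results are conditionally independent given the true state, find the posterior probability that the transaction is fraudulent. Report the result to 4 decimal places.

With H the event that the transaction is fraudulent, the joint likelihood of the observed sequence is P(data|H) = 0.901·0.099 = 0.089199 and P(data|¬H) = 0.064·0.936 = 0.059904.
Bayes: P(H|data) = 0.153·0.089199 / (0.153·0.089199 + 0.847·0.059904) = 0.013647/0.064386 = 0.2120.

Posterior P(H) ≈ 0.2120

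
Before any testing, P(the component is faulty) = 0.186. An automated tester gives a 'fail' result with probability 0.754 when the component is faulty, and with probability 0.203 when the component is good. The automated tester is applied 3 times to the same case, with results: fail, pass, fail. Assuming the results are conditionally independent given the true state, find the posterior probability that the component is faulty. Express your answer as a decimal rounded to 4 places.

With H the event that the component is faulty, the joint likelihood of the observed sequence is P(data|H) = 0.754·0.246·0.754 = 0.13985 and P(data|¬H) = 0.203·0.797·0.203 = 0.032844.
Bayes: P(H|data) = 0.186·0.13985 / (0.186·0.13985 + 0.814·0.032844) = 0.026013/0.052748 = 0.4932.

Posterior P(H) ≈ 0.4932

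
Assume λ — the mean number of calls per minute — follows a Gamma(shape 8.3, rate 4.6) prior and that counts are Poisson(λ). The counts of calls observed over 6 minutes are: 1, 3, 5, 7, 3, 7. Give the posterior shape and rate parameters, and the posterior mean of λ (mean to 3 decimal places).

Posterior: Gamma(shape=34.3, rate=10.6); mean ≈ 3.236

The Poisson likelihood adds the total count to the shape and the number of exposure periods to the rate. Here ∑xᵢ = 26 and n = 6, so shape 8.3→34.3 and rate 4.6→10.6.
Posterior mean = shape/rate = 34.3/10.6 = 3.236.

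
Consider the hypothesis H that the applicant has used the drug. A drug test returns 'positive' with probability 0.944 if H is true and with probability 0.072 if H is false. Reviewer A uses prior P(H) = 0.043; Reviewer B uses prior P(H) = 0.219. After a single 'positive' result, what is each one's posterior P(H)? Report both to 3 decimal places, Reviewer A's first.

The likelihood ratio for a 'positive' result is 0.944/0.072 = 13.111.
Reviewer A: prior odds 0.043/0.957 = 0.044932; posterior odds 0.58911; posterior probability 0.371.
Reviewer B: prior odds 0.219/0.781 = 0.28041; posterior odds 3.6765; posterior probability 0.786.

Reviewer A: 0.371; Reviewer B: 0.786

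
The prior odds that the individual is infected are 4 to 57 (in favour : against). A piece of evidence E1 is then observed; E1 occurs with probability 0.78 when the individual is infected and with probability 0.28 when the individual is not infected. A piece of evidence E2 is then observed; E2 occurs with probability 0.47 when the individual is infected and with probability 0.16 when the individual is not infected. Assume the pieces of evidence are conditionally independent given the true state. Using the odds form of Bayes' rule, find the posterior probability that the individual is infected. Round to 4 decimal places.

Prior odds = 4/57 = 0.070175. In log-odds, ln(0.070175) = -2.6568.
Add log likelihood ratios: ln(2.7857) + ln(2.9375) = 2.1021.
Posterior log-odds = -0.55469, so posterior odds = exp(-0.55469) = 0.57425. Converting, P(H|E) = 0.57425/1.5742 = 0.3648.

Posterior probability ≈ 0.3648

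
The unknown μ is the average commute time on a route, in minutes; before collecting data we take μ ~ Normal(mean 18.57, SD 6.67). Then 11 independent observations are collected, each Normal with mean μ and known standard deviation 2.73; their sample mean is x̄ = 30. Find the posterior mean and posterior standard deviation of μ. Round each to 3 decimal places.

Posterior mean ≈ 29.829; posterior SD ≈ 0.817

Prior precision 1/τ₀² = 1/6.67² = 0.0224775; data precision n/σ² = 11/2.73² = 1.47594.
Posterior precision = 0.0224775 + 1.47594 = 1.49841, giving posterior SD = 1/√1.49841 = 0.817.
Posterior mean = (0.0224775·18.57 + 1.47594·30) / 1.49841 = 29.829.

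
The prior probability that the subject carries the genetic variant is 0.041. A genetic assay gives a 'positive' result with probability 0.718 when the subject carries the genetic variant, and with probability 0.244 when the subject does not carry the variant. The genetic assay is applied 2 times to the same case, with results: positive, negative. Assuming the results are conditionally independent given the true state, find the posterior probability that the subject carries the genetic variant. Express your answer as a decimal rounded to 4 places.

Posterior P(H) ≈ 0.0448

With H the event that the subject carries the genetic variant, the joint likelihood of the observed sequence is P(data|H) = 0.718·0.282 = 0.20248 and P(data|¬H) = 0.244·0.756 = 0.18446.
Bayes: P(H|data) = 0.041·0.20248 / (0.041·0.20248 + 0.959·0.18446) = 0.0083015/0.18520 = 0.0448.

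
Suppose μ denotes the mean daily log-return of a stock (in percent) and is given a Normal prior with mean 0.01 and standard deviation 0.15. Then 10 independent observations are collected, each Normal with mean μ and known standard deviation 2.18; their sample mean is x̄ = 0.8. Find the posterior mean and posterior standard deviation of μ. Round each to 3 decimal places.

Prior precision 1/τ₀² = 1/0.15² = 44.4444; data precision n/σ² = 10/2.18² = 2.10420.
Posterior precision = 44.4444 + 2.10420 = 46.5486, giving posterior SD = 1/√46.5486 = 0.147.
Posterior mean = (44.4444·0.01 + 2.10420·0.8) / 46.5486 = 0.046.

Posterior mean ≈ 0.046; posterior SD ≈ 0.147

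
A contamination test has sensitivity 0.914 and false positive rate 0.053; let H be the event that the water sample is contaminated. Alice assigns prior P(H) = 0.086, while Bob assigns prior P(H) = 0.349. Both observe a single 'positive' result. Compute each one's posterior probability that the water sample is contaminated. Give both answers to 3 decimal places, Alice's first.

Alice: 0.619; Bob: 0.902

P('+'|H) = 0.914, P('+'|¬H) = 0.053.
Alice: numerator 0.914·0.086 = 0.078604; evidence = 0.078604+0.053·0.914 = 0.12705; posterior = 0.619.
Bob: numerator 0.914·0.349 = 0.31899; evidence = 0.31899+0.053·0.651 = 0.35349; posterior = 0.902.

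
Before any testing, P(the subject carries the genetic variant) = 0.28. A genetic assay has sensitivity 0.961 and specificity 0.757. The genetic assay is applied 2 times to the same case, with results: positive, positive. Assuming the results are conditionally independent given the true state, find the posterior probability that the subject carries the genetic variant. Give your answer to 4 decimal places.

Posterior P(H) ≈ 0.8588

Let H be the event that the subject carries the genetic variant; start with P(H) = 0.28. P('positive'|H) = 0.961, P('positive'|¬H) = 0.243.
Update on result 1 ('positive'): P(H) ← 0.961·0.2800 / (0.961·0.2800 + 0.243·0.7200) = 0.26908/0.44404 = 0.6060.
Update on result 2 ('positive'): P(H) ← 0.961·0.6060 / (0.961·0.6060 + 0.243·0.3940) = 0.58235/0.67809 = 0.8588.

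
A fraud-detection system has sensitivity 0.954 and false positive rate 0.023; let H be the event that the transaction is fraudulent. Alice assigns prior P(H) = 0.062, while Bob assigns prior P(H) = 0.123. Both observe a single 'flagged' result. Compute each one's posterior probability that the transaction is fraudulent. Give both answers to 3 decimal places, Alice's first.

Alice: 0.733; Bob: 0.853

The likelihood ratio for a 'flagged' result is 0.954/0.023 = 41.478.
Alice: prior odds 0.062/0.938 = 0.066098; posterior odds 2.7416; posterior probability 0.733.
Bob: prior odds 0.123/0.877 = 0.14025; posterior odds 5.8174; posterior probability 0.853.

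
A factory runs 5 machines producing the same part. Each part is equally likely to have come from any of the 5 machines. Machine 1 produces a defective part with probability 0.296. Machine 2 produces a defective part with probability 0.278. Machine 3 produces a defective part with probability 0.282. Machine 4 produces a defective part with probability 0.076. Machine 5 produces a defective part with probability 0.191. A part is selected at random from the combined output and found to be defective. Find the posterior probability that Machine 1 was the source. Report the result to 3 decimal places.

Tabulate prior·likelihood by source: [1] prior 0.2, lik 0.296, product 0.05920; [2] prior 0.2, lik 0.278, product 0.05560; [3] prior 0.2, lik 0.282, product 0.05640; [4] prior 0.2, lik 0.076, product 0.01520; [5] prior 0.2, lik 0.191, product 0.03820.
Normalizing constant = 0.22460; the posterior for Machine 1 is its product over the sum, 0.05920/0.22460 = 0.264.

Posterior probability ≈ 0.264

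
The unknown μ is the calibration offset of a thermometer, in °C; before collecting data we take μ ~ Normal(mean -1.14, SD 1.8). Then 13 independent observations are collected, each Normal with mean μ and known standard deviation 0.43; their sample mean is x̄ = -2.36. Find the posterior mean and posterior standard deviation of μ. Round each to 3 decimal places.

With known σ, the Normal prior is conjugate. Weight on the data is w = (n/σ²)/(n/σ² + 1/τ₀²) = 70.3083/(70.3083+0.308642) = 0.99563.
Posterior mean = w·x̄ + (1−w)·μ₀ = 0.99563·-2.36 + 0.0043707·-1.14 = -2.355. Posterior variance = 1/(70.3083+0.308642) = 0.0141609, so SD = 0.119.

Posterior mean ≈ -2.355; posterior SD ≈ 0.119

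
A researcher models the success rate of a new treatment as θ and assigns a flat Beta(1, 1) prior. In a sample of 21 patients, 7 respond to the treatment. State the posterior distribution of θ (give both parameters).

Posterior: Beta(8, 15)

The binomial likelihood is conjugate to the Beta prior: with 7 successes and 14 failures, the posterior is Beta(1+7, 1+14) = Beta(8, 15).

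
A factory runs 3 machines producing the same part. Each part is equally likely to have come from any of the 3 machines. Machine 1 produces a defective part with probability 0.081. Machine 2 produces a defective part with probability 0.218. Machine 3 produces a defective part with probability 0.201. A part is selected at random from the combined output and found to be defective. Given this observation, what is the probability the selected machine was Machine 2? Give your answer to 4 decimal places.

Posterior probability ≈ 0.4360

Tabulate prior·likelihood by source: [1] prior 0.333333, lik 0.081, product 0.02700; [2] prior 0.333333, lik 0.218, product 0.07267; [3] prior 0.333333, lik 0.201, product 0.06700.
Normalizing constant = 0.16667; the posterior for Machine 2 is its product over the sum, 0.07267/0.16667 = 0.4360.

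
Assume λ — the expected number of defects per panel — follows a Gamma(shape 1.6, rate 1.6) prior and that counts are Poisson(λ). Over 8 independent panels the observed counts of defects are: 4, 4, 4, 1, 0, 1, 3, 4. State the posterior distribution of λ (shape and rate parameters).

The Poisson likelihood adds the total count to the shape and the number of exposure periods to the rate. Here ∑xᵢ = 21 and n = 8, so shape 1.6→22.6 and rate 1.6→9.6.

Posterior: Gamma(shape=22.6, rate=9.6)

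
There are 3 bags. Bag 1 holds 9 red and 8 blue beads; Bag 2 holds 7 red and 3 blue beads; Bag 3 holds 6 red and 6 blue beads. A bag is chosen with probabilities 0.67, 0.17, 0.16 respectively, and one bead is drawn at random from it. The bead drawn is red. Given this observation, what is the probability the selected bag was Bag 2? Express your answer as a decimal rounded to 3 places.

Posterior probability ≈ 0.215

Tabulate prior·likelihood by source: [1] prior 0.67, lik 0.5294, product 0.3547; [2] prior 0.17, lik 0.7, product 0.1190; [3] prior 0.16, lik 0.5, product 0.08000.
Normalizing constant = 0.55371; the posterior for Bag 2 is its product over the sum, 0.1190/0.55371 = 0.215.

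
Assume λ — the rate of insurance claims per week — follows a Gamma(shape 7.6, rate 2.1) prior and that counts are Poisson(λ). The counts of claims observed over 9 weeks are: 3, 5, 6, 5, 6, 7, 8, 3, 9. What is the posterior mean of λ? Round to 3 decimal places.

Total count ∑xᵢ = 52 over n = 9 weeks.
Gamma is conjugate to the Poisson likelihood: posterior is Gamma(shape = 7.6+52 = 59.6, rate = 2.1+9 = 11.1).
E[λ | data] = 59.6/11.1 = 5.369.

Posterior mean ≈ 5.369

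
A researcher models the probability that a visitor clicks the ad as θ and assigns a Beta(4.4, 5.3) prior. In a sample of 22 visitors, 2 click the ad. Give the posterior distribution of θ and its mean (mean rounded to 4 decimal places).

Observing 2 successes and 20 failures updates Beta(4.4, 5.3) by adding the success and failure counts to the two shape parameters: α = 4.4+2 = 6.4, β = 5.3+20 = 25.3.
E[θ | data] = 6.4/(6.4+25.3) = 0.2019.

Posterior: Beta(6.4, 25.3); mean ≈ 0.2019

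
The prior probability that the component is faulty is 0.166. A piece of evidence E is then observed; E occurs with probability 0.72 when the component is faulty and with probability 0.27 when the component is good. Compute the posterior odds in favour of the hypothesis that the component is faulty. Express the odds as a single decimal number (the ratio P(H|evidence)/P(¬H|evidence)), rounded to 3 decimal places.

Posterior odds ≈ 0.531

Prior odds = 0.166/(1−0.166) = 0.19904. In log-odds, ln(0.19904) = -1.6142.
Add log likelihood ratio: ln(2.6667) = 0.98083.
Posterior log-odds = -0.63342, so posterior odds = exp(-0.63342) = 0.53078.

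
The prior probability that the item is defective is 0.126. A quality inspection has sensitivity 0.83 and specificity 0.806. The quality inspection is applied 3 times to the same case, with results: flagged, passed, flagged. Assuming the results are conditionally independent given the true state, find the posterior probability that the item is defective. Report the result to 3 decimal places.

Posterior P(H) ≈ 0.358

Let H be the event that the item is defective; start with P(H) = 0.126. P('flagged'|H) = 0.83, P('flagged'|¬H) = 0.194.
Update on result 1 ('flagged'): P(H) ← 0.83·0.1260 / (0.83·0.1260 + 0.194·0.8740) = 0.10458/0.27414 = 0.3815.
Update on result 2 ('passed'): P(H) ← 0.17·0.3815 / (0.17·0.3815 + 0.806·0.6185) = 0.064853/0.56337 = 0.1151.
Update on result 3 ('flagged'): P(H) ← 0.83·0.1151 / (0.83·0.1151 + 0.194·0.8849) = 0.095546/0.26721 = 0.3576.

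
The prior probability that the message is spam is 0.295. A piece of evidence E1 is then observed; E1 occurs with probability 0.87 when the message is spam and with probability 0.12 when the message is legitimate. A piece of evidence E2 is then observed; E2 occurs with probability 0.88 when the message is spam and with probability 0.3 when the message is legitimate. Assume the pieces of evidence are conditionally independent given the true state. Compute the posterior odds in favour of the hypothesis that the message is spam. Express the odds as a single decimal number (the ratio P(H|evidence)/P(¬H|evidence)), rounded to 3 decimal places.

Prior odds = 0.295/(1−0.295) = 0.41844.
Likelihood ratio for E1 = 0.87/0.12 = 7.2500.
Likelihood ratio for E2 = 0.88/0.3 = 2.9333.
Posterior odds = prior odds × LR₁ × LR₂ = 8.8988.

Posterior odds ≈ 8.899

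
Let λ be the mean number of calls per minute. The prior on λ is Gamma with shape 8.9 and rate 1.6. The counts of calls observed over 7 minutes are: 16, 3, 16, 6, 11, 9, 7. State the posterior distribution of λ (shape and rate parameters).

Total count ∑xᵢ = 68 over n = 7 minutes.
Gamma is conjugate to the Poisson likelihood: posterior is Gamma(shape = 8.9+68 = 76.9, rate = 1.6+7 = 8.6).

Posterior: Gamma(shape=76.9, rate=8.6)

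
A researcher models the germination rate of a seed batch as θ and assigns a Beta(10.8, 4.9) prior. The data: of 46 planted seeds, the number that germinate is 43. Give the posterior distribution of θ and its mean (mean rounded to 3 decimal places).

The binomial likelihood is conjugate to the Beta prior: with 43 successes and 3 failures, the posterior is Beta(10.8+43, 4.9+3) = Beta(53.8, 7.9).
Posterior mean = α/(α+β) = 53.8/61.7 = 0.872.

Posterior: Beta(53.8, 7.9); mean ≈ 0.872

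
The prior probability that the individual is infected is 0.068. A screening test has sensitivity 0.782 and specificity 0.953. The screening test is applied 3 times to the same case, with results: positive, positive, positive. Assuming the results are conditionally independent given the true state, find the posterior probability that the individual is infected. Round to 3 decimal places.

With H the event that the individual is infected, the joint likelihood of the observed sequence is P(data|H) = 0.782·0.782·0.782 = 0.47821 and P(data|¬H) = 0.047·0.047·0.047 = 0.00010382.
Bayes: P(H|data) = 0.068·0.47821 / (0.068·0.47821 + 0.932·0.00010382) = 0.032518/0.032615 = 0.9970.

Posterior P(H) ≈ 0.997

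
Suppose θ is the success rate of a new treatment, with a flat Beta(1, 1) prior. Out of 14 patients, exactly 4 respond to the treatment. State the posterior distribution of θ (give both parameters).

Posterior: Beta(5, 11)

Observing 4 successes and 10 failures updates Beta(1, 1) by adding the success and failure counts to the two shape parameters: α = 1+4 = 5, β = 1+10 = 11.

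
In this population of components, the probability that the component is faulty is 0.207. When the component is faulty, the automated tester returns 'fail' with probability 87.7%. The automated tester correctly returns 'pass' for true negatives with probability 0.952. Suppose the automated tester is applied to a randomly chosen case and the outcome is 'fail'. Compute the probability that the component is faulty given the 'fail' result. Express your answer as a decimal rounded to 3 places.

P(H | E) ≈ 0.827

Write H for 'the component is faulty'. Prior odds H:¬H = 0.207/0.793 = 0.26103. For the 'fail' outcome, the likelihood ratio is 0.877/0.048 = 18.271.
Posterior odds = 0.26103 × 18.271 = 4.7693, so P(H|E) = 4.7693/(1+4.7693) = 0.827.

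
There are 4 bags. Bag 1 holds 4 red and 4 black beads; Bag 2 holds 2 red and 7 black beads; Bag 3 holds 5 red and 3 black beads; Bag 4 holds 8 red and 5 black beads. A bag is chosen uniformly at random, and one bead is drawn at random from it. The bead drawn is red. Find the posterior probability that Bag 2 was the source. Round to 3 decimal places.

Posterior probability ≈ 0.113

P(red|Bag 1) = 0.5; P(red|Bag 2) = 0.2222; P(red|Bag 3) = 0.625; P(red|Bag 4) = 0.6154.
Prior × likelihood for each source: 0.25·0.5=0.1250, 0.25·0.2222=0.05556, 0.25·0.625=0.1562, 0.25·0.6154=0.1538. Summing gives P(red) = 0.49065.
P(Bag 2 | red) = 0.05556 / 0.49065 = 0.113.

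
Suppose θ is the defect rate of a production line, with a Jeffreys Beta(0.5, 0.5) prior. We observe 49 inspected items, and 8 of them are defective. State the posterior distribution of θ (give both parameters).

Observing 8 successes and 41 failures updates Beta(0.5, 0.5) by adding the success and failure counts to the two shape parameters: α = 0.5+8 = 8.5, β = 0.5+41 = 41.5.

Posterior: Beta(8.5, 41.5)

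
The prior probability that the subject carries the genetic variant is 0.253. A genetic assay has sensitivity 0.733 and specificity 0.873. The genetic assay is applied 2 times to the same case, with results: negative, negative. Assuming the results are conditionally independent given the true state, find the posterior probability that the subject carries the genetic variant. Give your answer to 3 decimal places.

Posterior P(H) ≈ 0.031

With H the event that the subject carries the genetic variant, the joint likelihood of the observed sequence is P(data|H) = 0.267·0.267 = 0.071289 and P(data|¬H) = 0.873·0.873 = 0.76213.
Bayes: P(H|data) = 0.253·0.071289 / (0.253·0.071289 + 0.747·0.76213) = 0.018036/0.58735 = 0.0307.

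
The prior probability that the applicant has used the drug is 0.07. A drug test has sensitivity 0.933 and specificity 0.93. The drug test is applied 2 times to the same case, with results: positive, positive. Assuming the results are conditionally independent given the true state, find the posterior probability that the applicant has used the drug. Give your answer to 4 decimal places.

Posterior P(H) ≈ 0.9304

With H the event that the applicant has used the drug, the joint likelihood of the observed sequence is P(data|H) = 0.933·0.933 = 0.87049 and P(data|¬H) = 0.07·0.07 = 0.0049000.
Bayes: P(H|data) = 0.07·0.87049 / (0.07·0.87049 + 0.93·0.0049000) = 0.060934/0.065491 = 0.9304.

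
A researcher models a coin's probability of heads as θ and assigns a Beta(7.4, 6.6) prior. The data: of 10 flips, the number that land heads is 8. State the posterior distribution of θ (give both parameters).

The binomial likelihood is conjugate to the Beta prior: with 8 successes and 2 failures, the posterior is Beta(7.4+8, 6.6+2) = Beta(15.4, 8.6).

Posterior: Beta(15.4, 8.6)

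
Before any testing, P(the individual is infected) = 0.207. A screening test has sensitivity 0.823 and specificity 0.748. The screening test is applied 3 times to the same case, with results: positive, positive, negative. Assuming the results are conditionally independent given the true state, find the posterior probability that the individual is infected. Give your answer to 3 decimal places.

Posterior P(H) ≈ 0.397

Let H be the event that the individual is infected; start with P(H) = 0.207. P('positive'|H) = 0.823, P('positive'|¬H) = 0.252.
Update on result 1 ('positive'): P(H) ← 0.823·0.2070 / (0.823·0.2070 + 0.252·0.7930) = 0.17036/0.37020 = 0.4602.
Update on result 2 ('positive'): P(H) ← 0.823·0.4602 / (0.823·0.4602 + 0.252·0.5398) = 0.37874/0.51477 = 0.7357.
Update on result 3 ('negative'): P(H) ← 0.177·0.7357 / (0.177·0.7357 + 0.748·0.2643) = 0.13023/0.32789 = 0.3972.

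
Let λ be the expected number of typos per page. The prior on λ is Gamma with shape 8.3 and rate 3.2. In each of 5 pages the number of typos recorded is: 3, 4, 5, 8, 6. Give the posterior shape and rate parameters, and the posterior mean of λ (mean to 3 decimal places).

Posterior: Gamma(shape=34.3, rate=8.2); mean ≈ 4.183

Total count ∑xᵢ = 26 over n = 5 pages.
Gamma is conjugate to the Poisson likelihood: posterior is Gamma(shape = 8.3+26 = 34.3, rate = 3.2+5 = 8.2).
Posterior mean = shape/rate = 34.3/8.2 = 4.183.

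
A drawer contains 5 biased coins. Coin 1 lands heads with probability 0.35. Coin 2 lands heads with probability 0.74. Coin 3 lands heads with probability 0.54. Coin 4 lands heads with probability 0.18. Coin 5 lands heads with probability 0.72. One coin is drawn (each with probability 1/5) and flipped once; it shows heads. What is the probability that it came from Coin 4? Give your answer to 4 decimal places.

Posterior probability ≈ 0.0711

P(heads|C1) = 0.35; P(heads|C2) = 0.74; P(heads|C3) = 0.54; P(heads|C4) = 0.18; P(heads|C5) = 0.72.
Prior × likelihood for each source: 0.2·0.35=0.07000, 0.2·0.74=0.1480, 0.2·0.54=0.1080, 0.2·0.18=0.03600, 0.2·0.72=0.1440. Summing gives P(heads) = 0.50600.
P(Coin 4 | heads) = 0.03600 / 0.50600 = 0.0711.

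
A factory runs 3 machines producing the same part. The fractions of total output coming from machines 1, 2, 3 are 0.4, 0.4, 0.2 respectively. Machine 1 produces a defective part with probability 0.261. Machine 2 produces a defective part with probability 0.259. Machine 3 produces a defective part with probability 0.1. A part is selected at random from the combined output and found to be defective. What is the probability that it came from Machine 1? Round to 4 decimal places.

P(defective|M1) = 0.261; P(defective|M2) = 0.259; P(defective|M3) = 0.1.
Prior × likelihood for each source: 0.4·0.261=0.1044, 0.4·0.259=0.1036, 0.2·0.1=0.02000. Summing gives P(defective) = 0.22800.
P(Machine 1 | defective) = 0.1044 / 0.22800 = 0.4579.

Posterior probability ≈ 0.4579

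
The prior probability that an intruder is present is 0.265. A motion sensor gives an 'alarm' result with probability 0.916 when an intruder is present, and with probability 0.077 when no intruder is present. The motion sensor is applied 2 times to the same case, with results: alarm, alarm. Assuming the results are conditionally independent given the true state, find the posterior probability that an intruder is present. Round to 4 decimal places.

Posterior P(H) ≈ 0.9808

Let H be the event that an intruder is present; start with P(H) = 0.265. P('alarm'|H) = 0.916, P('alarm'|¬H) = 0.077.
Update on result 1 ('alarm'): P(H) ← 0.916·0.2650 / (0.916·0.2650 + 0.077·0.7350) = 0.24274/0.29934 = 0.8109.
Update on result 2 ('alarm'): P(H) ← 0.916·0.8109 / (0.916·0.8109 + 0.077·0.1891) = 0.74281/0.75737 = 0.9808.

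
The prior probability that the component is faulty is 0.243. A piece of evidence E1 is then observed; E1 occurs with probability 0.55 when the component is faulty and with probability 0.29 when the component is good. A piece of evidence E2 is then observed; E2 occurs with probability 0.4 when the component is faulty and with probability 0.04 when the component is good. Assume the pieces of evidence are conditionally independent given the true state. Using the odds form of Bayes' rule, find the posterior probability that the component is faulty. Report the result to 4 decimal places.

Posterior probability ≈ 0.8589

Prior odds = 0.243/(1−0.243) = 0.32100.
Likelihood ratio for E1 = 0.55/0.29 = 1.8966.
Likelihood ratio for E2 = 0.4/0.04 = 10.000.
Posterior odds = prior odds × LR₁ × LR₂ = 6.0880.
Posterior probability = odds/(1+odds) = 6.0880/7.0880 = 0.8589.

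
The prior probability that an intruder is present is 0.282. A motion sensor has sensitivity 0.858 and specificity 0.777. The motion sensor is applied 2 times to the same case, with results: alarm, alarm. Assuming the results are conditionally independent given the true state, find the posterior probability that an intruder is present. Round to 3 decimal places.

Posterior P(H) ≈ 0.853

Let H be the event that an intruder is present; start with P(H) = 0.282. P('alarm'|H) = 0.858, P('alarm'|¬H) = 0.223.
Update on result 1 ('alarm'): P(H) ← 0.858·0.2820 / (0.858·0.2820 + 0.223·0.7180) = 0.24196/0.40207 = 0.6018.
Update on result 2 ('alarm'): P(H) ← 0.858·0.6018 / (0.858·0.6018 + 0.223·0.3982) = 0.51632/0.60513 = 0.8532.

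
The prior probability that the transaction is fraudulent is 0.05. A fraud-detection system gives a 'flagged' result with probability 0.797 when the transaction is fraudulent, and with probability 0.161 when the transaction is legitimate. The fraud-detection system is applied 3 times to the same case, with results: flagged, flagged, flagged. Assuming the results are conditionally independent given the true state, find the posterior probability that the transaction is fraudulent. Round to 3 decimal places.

With H the event that the transaction is fraudulent, the joint likelihood of the observed sequence is P(data|H) = 0.797·0.797·0.797 = 0.50626 and P(data|¬H) = 0.161·0.161·0.161 = 0.0041733.
Bayes: P(H|data) = 0.05·0.50626 / (0.05·0.50626 + 0.95·0.0041733) = 0.025313/0.029278 = 0.8646.

Posterior P(H) ≈ 0.865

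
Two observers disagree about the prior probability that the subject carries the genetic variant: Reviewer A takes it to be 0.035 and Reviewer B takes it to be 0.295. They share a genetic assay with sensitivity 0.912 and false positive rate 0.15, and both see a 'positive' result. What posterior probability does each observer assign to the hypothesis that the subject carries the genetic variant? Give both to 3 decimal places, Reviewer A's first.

Reviewer A: 0.181; Reviewer B: 0.718

P('+'|H) = 0.912, P('+'|¬H) = 0.15.
Reviewer A: numerator 0.912·0.035 = 0.031920; evidence = 0.031920+0.15·0.965 = 0.17667; posterior = 0.181.
Reviewer B: numerator 0.912·0.295 = 0.26904; evidence = 0.26904+0.15·0.705 = 0.37479; posterior = 0.718.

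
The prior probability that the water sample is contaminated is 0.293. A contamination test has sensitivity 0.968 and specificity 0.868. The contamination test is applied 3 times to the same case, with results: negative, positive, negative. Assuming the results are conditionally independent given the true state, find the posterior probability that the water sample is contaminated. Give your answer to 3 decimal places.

With H the event that the water sample is contaminated, the joint likelihood of the observed sequence is P(data|H) = 0.032·0.968·0.032 = 0.00099123 and P(data|¬H) = 0.868·0.132·0.868 = 0.099452.
Bayes: P(H|data) = 0.293·0.00099123 / (0.293·0.00099123 + 0.707·0.099452) = 0.00029043/0.070603 = 0.0041.

Posterior P(H) ≈ 0.004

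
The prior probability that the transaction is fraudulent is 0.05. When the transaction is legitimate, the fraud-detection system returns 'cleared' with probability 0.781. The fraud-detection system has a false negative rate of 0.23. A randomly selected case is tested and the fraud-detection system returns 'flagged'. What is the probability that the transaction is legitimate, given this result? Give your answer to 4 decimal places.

P(¬H | E) ≈ 0.8438

Let H be the event that the transaction is fraudulent. P(H) = 0.05, so P(¬H) = 0.95. With E the 'flagged' result, P(E|H) = 0.77 and P(E|¬H) = 0.219.
P(E) = 0.77·0.05 + 0.219·0.95 = 0.038500 + 0.20805 = 0.24655.
By Bayes' theorem, P(H|E) = 0.038500 / 0.24655 = 0.1562. Hence P(¬H|E) = 1 − 0.1562 = 0.8438.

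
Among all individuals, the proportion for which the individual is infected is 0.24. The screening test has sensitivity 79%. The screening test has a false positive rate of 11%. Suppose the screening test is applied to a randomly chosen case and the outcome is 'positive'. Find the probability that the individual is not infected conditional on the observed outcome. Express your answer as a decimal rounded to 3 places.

P(¬H | E) ≈ 0.306

Let H be the event that the individual is infected. P(H) = 0.24, so P(¬H) = 0.76. With E the 'positive' result, P(E|H) = 0.79 and P(E|¬H) = 0.11.
P(E) = 0.79·0.24 + 0.11·0.76 = 0.18960 + 0.083600 = 0.27320.
By Bayes' theorem, P(H|E) = 0.18960 / 0.27320 = 0.694. Hence P(¬H|E) = 1 − 0.694 = 0.306.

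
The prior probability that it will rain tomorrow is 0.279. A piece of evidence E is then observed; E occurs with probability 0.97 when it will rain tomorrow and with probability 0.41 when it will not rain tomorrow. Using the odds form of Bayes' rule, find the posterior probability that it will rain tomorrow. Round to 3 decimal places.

Posterior probability ≈ 0.478

Prior odds = 0.279/(1−0.279) = 0.38696. In log-odds, ln(0.38696) = -0.94943.
Add log likelihood ratio: ln(2.3659) = 0.86114.
Posterior log-odds = -0.088288, so posterior odds = exp(-0.088288) = 0.91550. Converting, P(H|E) = 0.91550/1.9155 = 0.478.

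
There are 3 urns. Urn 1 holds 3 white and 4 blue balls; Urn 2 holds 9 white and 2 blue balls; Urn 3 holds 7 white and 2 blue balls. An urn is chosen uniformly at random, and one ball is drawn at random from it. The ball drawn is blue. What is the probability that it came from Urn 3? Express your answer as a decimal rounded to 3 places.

Posterior probability ≈ 0.228

Tabulate prior·likelihood by source: [1] prior 0.333333, lik 0.5714, product 0.1905; [2] prior 0.333333, lik 0.1818, product 0.06061; [3] prior 0.333333, lik 0.2222, product 0.07407.
Normalizing constant = 0.32516; the posterior for Urn 3 is its product over the sum, 0.07407/0.32516 = 0.228.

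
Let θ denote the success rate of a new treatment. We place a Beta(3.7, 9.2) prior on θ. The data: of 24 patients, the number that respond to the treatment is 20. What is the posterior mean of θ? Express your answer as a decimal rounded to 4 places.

Posterior mean ≈ 0.6423

Observing 20 successes and 4 failures updates Beta(3.7, 9.2) by adding the success and failure counts to the two shape parameters: α = 3.7+20 = 23.7, β = 9.2+4 = 13.2.
E[θ | data] = 23.7/(23.7+13.2) = 0.6423.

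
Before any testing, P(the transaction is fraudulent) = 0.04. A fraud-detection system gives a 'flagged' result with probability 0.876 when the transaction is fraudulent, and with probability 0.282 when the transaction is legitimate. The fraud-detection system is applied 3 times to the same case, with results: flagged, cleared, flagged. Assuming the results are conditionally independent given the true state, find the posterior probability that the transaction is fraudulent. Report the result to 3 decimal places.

Posterior P(H) ≈ 0.065

Let H be the event that the transaction is fraudulent; start with P(H) = 0.04. P('flagged'|H) = 0.876, P('flagged'|¬H) = 0.282.
Update on result 1 ('flagged'): P(H) ← 0.876·0.0400 / (0.876·0.0400 + 0.282·0.9600) = 0.035040/0.30576 = 0.1146.
Update on result 2 ('cleared'): P(H) ← 0.124·0.1146 / (0.124·0.1146 + 0.718·0.8854) = 0.014210/0.64993 = 0.0219.
Update on result 3 ('flagged'): P(H) ← 0.876·0.0219 / (0.876·0.0219 + 0.282·0.9781) = 0.019153/0.29499 = 0.0649.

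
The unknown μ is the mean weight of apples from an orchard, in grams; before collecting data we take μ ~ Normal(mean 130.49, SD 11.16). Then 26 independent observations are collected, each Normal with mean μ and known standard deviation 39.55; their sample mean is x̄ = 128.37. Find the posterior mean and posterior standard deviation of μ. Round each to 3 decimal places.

With known σ, the Normal prior is conjugate. Weight on the data is w = (n/σ²)/(n/σ² + 1/τ₀²) = 0.0166219/(0.0166219+0.00802919) = 0.67429.
Posterior mean = w·x̄ + (1−w)·μ₀ = 0.67429·128.37 + 0.32571·130.49 = 129.061. Posterior variance = 1/(0.0166219+0.00802919) = 40.5662, so SD = 6.369.

Posterior mean ≈ 129.061; posterior SD ≈ 6.369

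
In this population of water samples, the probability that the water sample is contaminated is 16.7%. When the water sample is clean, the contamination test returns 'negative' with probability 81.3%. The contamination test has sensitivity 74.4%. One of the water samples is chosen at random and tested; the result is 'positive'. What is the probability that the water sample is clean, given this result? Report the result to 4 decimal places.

P(¬H | E) ≈ 0.5563

Let H be the event that the water sample is contaminated. P(H) = 0.167, so P(¬H) = 0.833. With E the 'positive' result, P(E|H) = 0.744 and P(E|¬H) = 0.187.
P(E) = 0.744·0.167 + 0.187·0.833 = 0.12425 + 0.15577 = 0.28002.
By Bayes' theorem, P(H|E) = 0.12425 / 0.28002 = 0.4437. Hence P(¬H|E) = 1 − 0.4437 = 0.5563.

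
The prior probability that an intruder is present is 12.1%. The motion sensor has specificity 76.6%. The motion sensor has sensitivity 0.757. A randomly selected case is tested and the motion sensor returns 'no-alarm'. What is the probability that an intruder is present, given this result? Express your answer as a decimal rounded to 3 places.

Write H for 'an intruder is present'. Prior odds H:¬H = 0.121/0.879 = 0.13766. For the 'no-alarm' outcome, the likelihood ratio is 0.243/0.766 = 0.31723.
Posterior odds = 0.13766 × 0.31723 = 0.043669, so P(H|E) = 0.043669/(1+0.043669) = 0.042.

P(H | E) ≈ 0.042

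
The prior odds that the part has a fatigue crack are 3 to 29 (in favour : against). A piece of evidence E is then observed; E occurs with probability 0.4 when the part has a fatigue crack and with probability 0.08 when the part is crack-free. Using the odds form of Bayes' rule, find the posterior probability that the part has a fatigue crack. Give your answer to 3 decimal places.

Prior odds = 3/29 = 0.10345.
Likelihood ratio for E = 0.4/0.08 = 5.0000.
Posterior odds = prior odds × LR = 0.51724.
Posterior probability = odds/(1+odds) = 0.51724/1.5172 = 0.341.

Posterior probability ≈ 0.341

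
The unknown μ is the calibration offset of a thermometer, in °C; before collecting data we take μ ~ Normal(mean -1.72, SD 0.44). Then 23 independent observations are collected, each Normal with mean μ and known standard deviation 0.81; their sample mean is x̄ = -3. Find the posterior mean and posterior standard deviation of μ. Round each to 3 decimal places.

Prior precision 1/τ₀² = 1/0.44² = 5.16529; data precision n/σ² = 23/0.81² = 35.0556.
Posterior precision = 5.16529 + 35.0556 = 40.2209, giving posterior SD = 1/√40.2209 = 0.158.
Posterior mean = (5.16529·-1.72 + 35.0556·-3) / 40.2209 = -2.836.

Posterior mean ≈ -2.836; posterior SD ≈ 0.158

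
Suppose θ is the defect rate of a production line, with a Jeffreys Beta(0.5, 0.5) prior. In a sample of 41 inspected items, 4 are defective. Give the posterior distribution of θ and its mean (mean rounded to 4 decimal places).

Posterior: Beta(4.5, 37.5); mean ≈ 0.1071

The binomial likelihood is conjugate to the Beta prior: with 4 successes and 37 failures, the posterior is Beta(0.5+4, 0.5+37) = Beta(4.5, 37.5).
E[θ | data] = 4.5/(4.5+37.5) = 0.1071.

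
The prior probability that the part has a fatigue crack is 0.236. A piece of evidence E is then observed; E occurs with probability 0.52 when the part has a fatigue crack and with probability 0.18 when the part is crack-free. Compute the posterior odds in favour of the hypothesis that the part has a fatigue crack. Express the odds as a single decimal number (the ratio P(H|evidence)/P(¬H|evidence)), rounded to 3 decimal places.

Prior odds = 0.236/(1−0.236) = 0.30890.
Likelihood ratio for E = 0.52/0.18 = 2.8889.
Posterior odds = prior odds × LR = 0.89238.

Posterior odds ≈ 0.892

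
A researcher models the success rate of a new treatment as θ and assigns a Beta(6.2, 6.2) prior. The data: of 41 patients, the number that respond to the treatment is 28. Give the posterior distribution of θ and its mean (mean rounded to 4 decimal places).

Observing 28 successes and 13 failures updates Beta(6.2, 6.2) by adding the success and failure counts to the two shape parameters: α = 6.2+28 = 34.2, β = 6.2+13 = 19.2.
E[θ | data] = 34.2/(34.2+19.2) = 0.6404.

Posterior: Beta(34.2, 19.2); mean ≈ 0.6404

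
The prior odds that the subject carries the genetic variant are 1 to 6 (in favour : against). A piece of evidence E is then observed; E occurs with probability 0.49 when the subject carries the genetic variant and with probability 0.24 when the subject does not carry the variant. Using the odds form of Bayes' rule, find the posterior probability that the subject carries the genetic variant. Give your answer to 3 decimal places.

Posterior probability ≈ 0.254

Prior odds = 1/6 = 0.16667.
Likelihood ratio for E = 0.49/0.24 = 2.0417.
Posterior odds = prior odds × LR = 0.34028.
Posterior probability = odds/(1+odds) = 0.34028/1.3403 = 0.254.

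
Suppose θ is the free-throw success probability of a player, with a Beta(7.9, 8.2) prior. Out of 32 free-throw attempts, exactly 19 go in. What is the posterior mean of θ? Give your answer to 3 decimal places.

The binomial likelihood is conjugate to the Beta prior: with 19 successes and 13 failures, the posterior is Beta(7.9+19, 8.2+13) = Beta(26.9, 21.2).
E[θ | data] = 26.9/(26.9+21.2) = 0.559.

Posterior mean ≈ 0.559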